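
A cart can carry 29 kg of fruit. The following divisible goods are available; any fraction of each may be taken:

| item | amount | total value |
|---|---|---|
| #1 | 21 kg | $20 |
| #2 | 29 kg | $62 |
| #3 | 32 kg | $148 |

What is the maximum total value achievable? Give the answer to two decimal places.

134.13

Take in order of value per unit:
- #3 (148/32 per unit): 29 of 32 → value 29×148/32 = 134.1250, running total 134.13
Total 134.13.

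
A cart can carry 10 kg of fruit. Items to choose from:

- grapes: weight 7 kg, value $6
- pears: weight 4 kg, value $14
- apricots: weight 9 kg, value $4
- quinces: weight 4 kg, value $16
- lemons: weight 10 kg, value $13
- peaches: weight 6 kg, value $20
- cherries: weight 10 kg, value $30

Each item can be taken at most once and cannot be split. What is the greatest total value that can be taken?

Check high-value combinations within 10 kg:
- quinces+peaches: weight 4+6=10, value 16+20=36
- pears+peaches: weight 4+6=10, value 14+20=34
- pears+quinces: weight 4+4=8, value 14+16=30
Best: $36.

$36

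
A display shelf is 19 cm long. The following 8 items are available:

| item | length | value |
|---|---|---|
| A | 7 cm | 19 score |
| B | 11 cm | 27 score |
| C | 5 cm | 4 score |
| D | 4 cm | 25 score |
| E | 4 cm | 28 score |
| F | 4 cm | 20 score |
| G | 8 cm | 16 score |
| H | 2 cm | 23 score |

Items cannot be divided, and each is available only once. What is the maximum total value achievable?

Check high-value combinations within 19 cm:
- C+D+E+F+H: length 5+4+4+4+2=19, value 4+25+28+20+23=100
- D+E+F+H: length 4+4+4+2=14, value 25+28+20+23=96
- A+D+E+H: length 7+4+4+2=17, value 19+25+28+23=95
- D+E+G+H: length 4+4+8+2=18, value 25+28+16+23=92
Best: 100 score.

100 score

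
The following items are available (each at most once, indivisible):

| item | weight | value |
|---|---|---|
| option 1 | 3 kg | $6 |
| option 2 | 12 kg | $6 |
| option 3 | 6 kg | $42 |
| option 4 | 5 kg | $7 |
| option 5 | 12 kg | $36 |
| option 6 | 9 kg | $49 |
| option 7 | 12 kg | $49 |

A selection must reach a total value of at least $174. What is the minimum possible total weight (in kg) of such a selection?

Subsets with value ≥ 174, sorted by total weight:
- option 3+option 5+option 6+option 7: weight 39, value 176
- option 1+option 3+option 5+option 6+option 7: weight 42, value 182
Minimum weight: 39 kg.

39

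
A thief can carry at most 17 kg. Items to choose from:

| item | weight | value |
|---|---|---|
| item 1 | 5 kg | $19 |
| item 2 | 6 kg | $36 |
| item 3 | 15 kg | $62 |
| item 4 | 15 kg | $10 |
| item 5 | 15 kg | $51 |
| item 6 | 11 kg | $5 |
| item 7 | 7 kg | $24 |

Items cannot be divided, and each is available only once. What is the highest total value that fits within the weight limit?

$62

Check high-value combinations within 17 kg:
- item 3: weight 15, value 62
- item 2+item 7: weight 6+7=13, value 36+24=60
- item 1+item 2: weight 5+6=11, value 19+36=55
- item 5: weight 15, value 51
Best: $62.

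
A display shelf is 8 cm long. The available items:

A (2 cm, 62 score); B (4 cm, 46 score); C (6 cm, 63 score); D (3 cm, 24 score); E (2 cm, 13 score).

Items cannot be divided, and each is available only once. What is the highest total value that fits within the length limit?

Check high-value combinations within 8 cm:
- A+C: length 2+6=8, value 62+63=125
- A+B+E: length 2+4+2=8, value 62+46+13=121
- A+B: length 2+4=6, value 62+46=108
- A+D+E: length 2+3+2=7, value 62+24+13=99
Best: 125 score.

125 score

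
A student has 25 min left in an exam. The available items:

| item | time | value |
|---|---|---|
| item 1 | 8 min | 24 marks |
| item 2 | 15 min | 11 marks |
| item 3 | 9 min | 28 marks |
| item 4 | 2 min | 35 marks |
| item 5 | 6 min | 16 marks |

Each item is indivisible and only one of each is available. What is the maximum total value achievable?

Check high-value combinations within 25 min:
- item 1+item 3+item 4+item 5: time 8+9+2+6=25, value 24+28+35+16=103
- item 1+item 3+item 4: time 8+9+2=19, value 24+28+35=87
- item 3+item 4+item 5: time 9+2+6=17, value 28+35+16=79
Best: 103 marks.

103 marks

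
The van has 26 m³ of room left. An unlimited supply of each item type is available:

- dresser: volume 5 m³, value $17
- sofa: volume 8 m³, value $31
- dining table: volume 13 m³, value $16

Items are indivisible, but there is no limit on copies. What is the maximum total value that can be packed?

$96

Best value-per-unit is sofa at 31/8; filling with it alone gives 3×31 = 93.
Optimal mix: 2×dresser + 2×sofa → volume 26, value 96.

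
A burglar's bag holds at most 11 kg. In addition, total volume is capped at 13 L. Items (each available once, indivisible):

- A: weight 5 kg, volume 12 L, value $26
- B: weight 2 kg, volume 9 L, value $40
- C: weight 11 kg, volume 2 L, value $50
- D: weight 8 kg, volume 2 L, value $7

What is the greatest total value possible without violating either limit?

Feasible sets respecting both limits:
- C: weight 11, volume 2, value 50
- B+D: weight 10, volume 11, value 47
- B: weight 2, volume 9, value 40
- A: weight 5, volume 12, value 26
Best: $50.

$50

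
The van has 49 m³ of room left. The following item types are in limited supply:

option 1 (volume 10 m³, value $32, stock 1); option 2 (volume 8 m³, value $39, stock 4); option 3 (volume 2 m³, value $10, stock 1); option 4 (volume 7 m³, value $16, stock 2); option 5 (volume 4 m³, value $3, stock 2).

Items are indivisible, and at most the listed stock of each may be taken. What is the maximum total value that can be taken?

Best selections within volume 49 and stock limits:
- 1×option 1 + 4×option 2 + 1×option 4: volume 49, value 204
- 1×option 1 + 4×option 2 + 1×option 3 + 1×option 5: volume 48, value 201
- 1×option 1 + 4×option 2 + 1×option 3: volume 44, value 198
- 4×option 2 + 1×option 3 + 2×option 4: volume 48, value 198
Best: $204.

$204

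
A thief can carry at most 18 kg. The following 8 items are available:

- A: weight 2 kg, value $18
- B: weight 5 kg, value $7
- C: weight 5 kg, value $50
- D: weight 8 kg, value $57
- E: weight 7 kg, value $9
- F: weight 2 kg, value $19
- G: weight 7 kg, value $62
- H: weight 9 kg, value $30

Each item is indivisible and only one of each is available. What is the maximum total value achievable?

$149

Check high-value combinations within 18 kg:
- A+C+F+G: weight 2+5+2+7=16, value 18+50+19+62=149
- A+C+D+F: weight 2+5+8+2=17, value 18+50+57+19=144
- D+F+G: weight 8+2+7=17, value 57+19+62=138
Best: $149.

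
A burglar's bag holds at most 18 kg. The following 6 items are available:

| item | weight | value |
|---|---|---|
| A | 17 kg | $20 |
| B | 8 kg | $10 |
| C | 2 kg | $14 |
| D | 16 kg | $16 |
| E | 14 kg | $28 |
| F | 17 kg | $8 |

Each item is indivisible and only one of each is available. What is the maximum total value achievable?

$42

Check high-value combinations within 18 kg:
- C+E: weight 2+14=16, value 14+28=42
- C+D: weight 2+16=18, value 14+16=30
- E: weight 14, value 28
- B+C: weight 8+2=10, value 10+14=24
Best: $42.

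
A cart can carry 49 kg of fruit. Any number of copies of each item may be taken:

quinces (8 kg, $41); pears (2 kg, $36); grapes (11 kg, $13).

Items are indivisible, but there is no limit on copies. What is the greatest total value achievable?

$864

Best value-per-unit is pears at 36/2, and filling with it alone uses weight 24×2=48. No mix of the others beats 24×36 = 864.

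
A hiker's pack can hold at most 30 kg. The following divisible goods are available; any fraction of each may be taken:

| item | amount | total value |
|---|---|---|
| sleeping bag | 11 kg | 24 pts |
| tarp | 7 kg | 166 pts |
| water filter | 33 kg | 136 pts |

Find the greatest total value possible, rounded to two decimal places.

Take in order of value per unit:
- tarp (166/7 per unit): all 7 → value 166, running total 166.00
- water filter (136/33 per unit): 23 of 33 → value 23×136/33 = 94.7879, running total 260.79
Total 260.79.

260.79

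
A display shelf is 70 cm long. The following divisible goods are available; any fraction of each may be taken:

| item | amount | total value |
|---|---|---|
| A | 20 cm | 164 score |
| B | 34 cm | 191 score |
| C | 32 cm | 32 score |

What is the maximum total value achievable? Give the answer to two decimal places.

371.00

Take in order of value per unit:
- A (164/20 per unit): all 20 → value 164, running total 164.00
- B (191/34 per unit): all 34 → value 191, running total 355.00
- C (32/32 per unit): 16 of 32 → value 16×32/32 = 16.0000, running total 371.00
Total 371.00.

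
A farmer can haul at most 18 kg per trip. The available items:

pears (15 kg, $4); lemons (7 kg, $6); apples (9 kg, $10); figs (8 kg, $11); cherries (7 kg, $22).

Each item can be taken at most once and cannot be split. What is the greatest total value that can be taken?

This is a 0/1 knapsack; check combinations near the capacity.
- figs+cherries: weight 8+7=15, value 11+22=33
- apples+cherries: weight 9+7=16, value 10+22=32
- lemons+cherries: weight 7+7=14, value 6+22=28
- cherries: weight 7, value 22
- apples+figs: weight 9+8=17, value 10+11=21
Best: $33.

$33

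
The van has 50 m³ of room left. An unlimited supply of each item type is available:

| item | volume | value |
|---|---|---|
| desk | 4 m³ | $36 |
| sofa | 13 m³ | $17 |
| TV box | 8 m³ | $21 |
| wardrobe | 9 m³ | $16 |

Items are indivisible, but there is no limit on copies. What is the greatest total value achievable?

Best value-per-unit is desk at 36/4, and filling with it alone uses volume 12×4=48. No mix of the others beats 12×36 = 432.

$432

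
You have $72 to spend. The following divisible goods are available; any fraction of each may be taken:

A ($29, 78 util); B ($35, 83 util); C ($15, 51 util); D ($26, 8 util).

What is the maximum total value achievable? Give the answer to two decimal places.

195.40

Take in order of value per unit:
- C (51/15 per unit): all 15 → value 51, running total 51.00
- A (78/29 per unit): all 29 → value 78, running total 129.00
- B (83/35 per unit): 28 of 35 → value 28×83/35 = 66.4000, running total 195.40
Total 195.40.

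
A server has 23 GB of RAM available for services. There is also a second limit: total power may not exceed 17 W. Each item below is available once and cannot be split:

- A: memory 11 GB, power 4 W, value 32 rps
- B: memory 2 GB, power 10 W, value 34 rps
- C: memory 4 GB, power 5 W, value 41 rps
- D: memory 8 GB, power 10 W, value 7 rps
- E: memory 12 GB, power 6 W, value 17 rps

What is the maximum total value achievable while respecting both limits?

75 rps

Feasible sets respecting both limits:
- B+C: memory 6, power 15, value 75
- A+C: memory 15, power 9, value 73
- A+B: memory 13, power 14, value 66
Best: 75 rps.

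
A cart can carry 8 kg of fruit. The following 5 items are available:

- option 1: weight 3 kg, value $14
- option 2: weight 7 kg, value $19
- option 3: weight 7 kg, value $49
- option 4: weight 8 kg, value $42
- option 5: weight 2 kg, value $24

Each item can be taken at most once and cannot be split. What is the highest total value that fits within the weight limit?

Check high-value combinations within 8 kg:
- option 3: weight 7, value 49
- option 4: weight 8, value 42
- option 1+option 5: weight 3+2=5, value 14+24=38
Best: $49.

$49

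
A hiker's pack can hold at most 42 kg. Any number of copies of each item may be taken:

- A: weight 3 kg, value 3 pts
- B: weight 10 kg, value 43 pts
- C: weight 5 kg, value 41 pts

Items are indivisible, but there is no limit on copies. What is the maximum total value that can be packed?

Best value-per-unit is C at 41/5, and filling with it alone uses weight 8×5=40. No mix of the others beats 8×41 = 328.

328 pts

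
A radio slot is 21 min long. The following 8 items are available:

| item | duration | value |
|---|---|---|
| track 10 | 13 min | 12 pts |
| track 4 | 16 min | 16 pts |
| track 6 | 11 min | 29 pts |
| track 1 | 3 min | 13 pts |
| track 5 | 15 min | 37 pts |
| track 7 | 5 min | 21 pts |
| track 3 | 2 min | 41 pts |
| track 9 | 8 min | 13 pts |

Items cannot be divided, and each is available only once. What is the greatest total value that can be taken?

104 pts

Check high-value combinations within 21 min:
- track 6+track 1+track 7+track 3: duration 11+3+5+2=21, value 29+13+21+41=104
- track 6+track 7+track 3: duration 11+5+2=18, value 29+21+41=91
- track 1+track 5+track 3: duration 3+15+2=20, value 13+37+41=91
Best: 104 pts.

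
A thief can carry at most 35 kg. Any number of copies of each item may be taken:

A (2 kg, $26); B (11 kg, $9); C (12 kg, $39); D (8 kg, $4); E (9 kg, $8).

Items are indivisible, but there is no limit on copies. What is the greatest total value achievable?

$442

Best value-per-unit is A at 26/2, and filling with it alone uses weight 17×2=34. No mix of the others beats 17×26 = 442.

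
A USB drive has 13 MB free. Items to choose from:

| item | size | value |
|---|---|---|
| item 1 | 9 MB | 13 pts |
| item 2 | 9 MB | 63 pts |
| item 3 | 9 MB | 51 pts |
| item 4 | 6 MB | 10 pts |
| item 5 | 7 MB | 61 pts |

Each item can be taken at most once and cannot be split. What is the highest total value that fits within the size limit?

This is a 0/1 knapsack; check combinations near the capacity.
- item 4+item 5: size 6+7=13, value 10+61=71
- item 2: size 9, value 63
- item 5: size 7, value 61
Best: 71 pts.

71 pts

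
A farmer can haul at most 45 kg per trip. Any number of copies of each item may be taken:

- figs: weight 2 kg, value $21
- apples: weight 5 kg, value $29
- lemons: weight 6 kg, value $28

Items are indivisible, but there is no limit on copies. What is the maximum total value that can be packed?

Best value-per-unit is figs at 21/2, and filling with it alone uses weight 22×2=44. No mix of the others beats 22×21 = 462.

$462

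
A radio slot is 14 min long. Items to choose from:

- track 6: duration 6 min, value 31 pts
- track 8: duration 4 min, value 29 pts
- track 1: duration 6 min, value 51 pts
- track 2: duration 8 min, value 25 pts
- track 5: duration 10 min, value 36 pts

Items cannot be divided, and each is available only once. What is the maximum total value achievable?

Check high-value combinations within 14 min:
- track 6+track 1: duration 6+6=12, value 31+51=82
- track 8+track 1: duration 4+6=10, value 29+51=80
- track 1+track 2: duration 6+8=14, value 51+25=76
Best: 82 pts.

82 pts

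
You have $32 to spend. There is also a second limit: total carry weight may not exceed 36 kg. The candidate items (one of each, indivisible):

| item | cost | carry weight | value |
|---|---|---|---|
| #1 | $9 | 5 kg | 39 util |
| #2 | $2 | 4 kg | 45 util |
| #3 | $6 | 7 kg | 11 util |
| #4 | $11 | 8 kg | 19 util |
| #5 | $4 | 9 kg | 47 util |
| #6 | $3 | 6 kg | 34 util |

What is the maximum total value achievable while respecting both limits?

Feasible sets respecting both limits:
- #1+#2+#4+#5+#6: cost 29, carry weight 32, value 184
- #1+#2+#3+#5+#6: cost 24, carry weight 31, value 176
- #1+#2+#5+#6: cost 18, carry weight 24, value 165
Best: 184 util.

184 util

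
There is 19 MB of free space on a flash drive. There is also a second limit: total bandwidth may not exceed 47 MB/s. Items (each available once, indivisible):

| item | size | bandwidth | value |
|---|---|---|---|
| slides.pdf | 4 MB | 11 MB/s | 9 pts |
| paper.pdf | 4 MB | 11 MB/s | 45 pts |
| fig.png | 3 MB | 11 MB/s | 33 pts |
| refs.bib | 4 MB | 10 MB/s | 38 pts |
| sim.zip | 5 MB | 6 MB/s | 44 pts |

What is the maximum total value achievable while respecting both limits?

160 pts

Feasible sets respecting both limits:
- paper.pdf+fig.png+refs.bib+sim.zip: size 16, bandwidth 38, value 160
- slides.pdf+paper.pdf+refs.bib+sim.zip: size 17, bandwidth 38, value 136
- slides.pdf+paper.pdf+fig.png+sim.zip: size 16, bandwidth 39, value 131
Best: 160 pts.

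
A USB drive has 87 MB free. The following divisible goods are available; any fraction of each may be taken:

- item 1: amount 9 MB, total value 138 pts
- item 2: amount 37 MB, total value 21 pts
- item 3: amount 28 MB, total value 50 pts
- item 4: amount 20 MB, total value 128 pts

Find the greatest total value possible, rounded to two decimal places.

Take in order of value per unit:
- item 1 (138/9 per unit): all 9 → value 138, running total 138.00
- item 4 (128/20 per unit): all 20 → value 128, running total 266.00
- item 3 (50/28 per unit): all 28 → value 50, running total 316.00
- item 2 (21/37 per unit): 30 of 37 → value 30×21/37 = 17.0270, running total 333.03
Total 333.03.

333.03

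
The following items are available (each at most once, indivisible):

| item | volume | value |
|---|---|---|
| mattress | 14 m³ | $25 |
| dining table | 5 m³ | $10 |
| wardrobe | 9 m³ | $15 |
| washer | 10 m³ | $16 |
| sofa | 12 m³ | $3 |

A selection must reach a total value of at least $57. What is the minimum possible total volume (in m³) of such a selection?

38

Subsets with value ≥ 57, sorted by total volume:
- mattress+dining table+wardrobe+washer: volume 38, value 66
- mattress+wardrobe+washer+sofa: volume 45, value 59
- mattress+dining table+wardrobe+washer+sofa: volume 50, value 69
Minimum volume: 38 m³.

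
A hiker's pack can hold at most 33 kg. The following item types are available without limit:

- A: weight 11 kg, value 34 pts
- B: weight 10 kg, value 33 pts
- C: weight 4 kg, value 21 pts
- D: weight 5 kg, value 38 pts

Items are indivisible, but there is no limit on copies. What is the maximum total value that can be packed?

Best value-per-unit is D at 38/5; filling with it alone gives 6×38 = 228.
Optimal mix: 2×C + 5×D → weight 33, value 232.

232 pts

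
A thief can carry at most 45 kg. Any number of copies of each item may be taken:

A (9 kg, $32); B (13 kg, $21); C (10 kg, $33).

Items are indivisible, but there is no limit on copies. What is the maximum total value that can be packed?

Best value-per-unit is A at 32/9, and filling with it alone uses weight 5×9=45. No mix of the others beats 5×32 = 160.

$160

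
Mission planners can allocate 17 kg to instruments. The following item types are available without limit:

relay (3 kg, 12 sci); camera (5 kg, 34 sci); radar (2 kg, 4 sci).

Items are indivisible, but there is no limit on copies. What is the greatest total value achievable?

Best value-per-unit is camera at 34/5; filling with it alone gives 3×34 = 102.
Optimal mix: 3×camera + 1×radar → mass 17, value 106.

106 sci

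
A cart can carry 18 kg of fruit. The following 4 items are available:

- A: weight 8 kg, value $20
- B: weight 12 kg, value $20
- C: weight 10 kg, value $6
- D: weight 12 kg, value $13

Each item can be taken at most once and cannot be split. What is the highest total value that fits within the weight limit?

Check high-value combinations within 18 kg:
- A+C: weight 8+10=18, value 20+6=26
- A: weight 8, value 20
- B: weight 12, value 20
- D: weight 12, value 13
Best: $26.

$26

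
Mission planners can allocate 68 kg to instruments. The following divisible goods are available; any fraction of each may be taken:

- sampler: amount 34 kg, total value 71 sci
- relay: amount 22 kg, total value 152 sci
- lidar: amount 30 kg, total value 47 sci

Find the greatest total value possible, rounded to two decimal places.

241.80

Take in order of value per unit:
- relay (152/22 per unit): all 22 → value 152, running total 152.00
- sampler (71/34 per unit): all 34 → value 71, running total 223.00
- lidar (47/30 per unit): 12 of 30 → value 12×47/30 = 18.8000, running total 241.80
Total 241.80.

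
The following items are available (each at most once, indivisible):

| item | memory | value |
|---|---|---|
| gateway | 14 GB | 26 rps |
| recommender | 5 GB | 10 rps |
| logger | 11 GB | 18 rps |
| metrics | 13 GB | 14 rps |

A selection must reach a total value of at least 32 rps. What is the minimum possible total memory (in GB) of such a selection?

19

Subsets with value ≥ 32, sorted by total memory:
- gateway+recommender: memory 19, value 36
- logger+metrics: memory 24, value 32
Minimum memory: 19 GB.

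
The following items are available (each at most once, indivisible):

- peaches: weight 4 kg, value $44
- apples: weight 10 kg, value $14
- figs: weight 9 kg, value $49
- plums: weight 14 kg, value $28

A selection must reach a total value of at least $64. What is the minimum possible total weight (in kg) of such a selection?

Subsets with value ≥ 64, sorted by total weight:
- peaches+figs: weight 13, value 93
- peaches+plums: weight 18, value 72
- peaches+apples+figs: weight 23, value 107
- figs+plums: weight 23, value 77
Minimum weight: 13 kg.

13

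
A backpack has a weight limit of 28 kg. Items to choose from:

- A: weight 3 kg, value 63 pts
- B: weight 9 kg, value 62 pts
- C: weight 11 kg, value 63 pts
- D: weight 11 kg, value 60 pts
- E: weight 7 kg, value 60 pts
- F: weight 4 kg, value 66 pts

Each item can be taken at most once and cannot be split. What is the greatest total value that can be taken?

254 pts

This is a 0/1 knapsack; check combinations near the capacity.
- A+B+C+F: weight 3+9+11+4=27, value 63+62+63+66=254
- A+C+E+F: weight 3+11+7+4=25, value 63+63+60+66=252
- A+B+E+F: weight 3+9+7+4=23, value 63+62+60+66=251
Best: 254 pts.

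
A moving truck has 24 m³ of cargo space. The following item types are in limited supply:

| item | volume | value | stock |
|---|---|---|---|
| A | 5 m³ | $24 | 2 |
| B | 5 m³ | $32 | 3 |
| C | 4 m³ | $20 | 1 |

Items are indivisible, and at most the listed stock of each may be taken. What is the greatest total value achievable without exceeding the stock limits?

$140

Best selections within volume 24 and stock limits:
- 1×A + 3×B + 1×C: volume 24, value 140
- 2×A + 2×B + 1×C: volume 24, value 132
Best: $140.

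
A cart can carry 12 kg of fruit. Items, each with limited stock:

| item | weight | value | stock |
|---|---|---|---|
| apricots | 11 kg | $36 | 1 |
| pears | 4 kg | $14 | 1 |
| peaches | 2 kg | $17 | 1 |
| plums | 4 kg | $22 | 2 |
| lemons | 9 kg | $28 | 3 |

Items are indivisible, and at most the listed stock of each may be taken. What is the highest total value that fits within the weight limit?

Top feasible selections:
- 1×peaches + 2×plums: weight 10, value 61
- 1×pears + 2×plums: weight 12, value 58
Best: $61.

$61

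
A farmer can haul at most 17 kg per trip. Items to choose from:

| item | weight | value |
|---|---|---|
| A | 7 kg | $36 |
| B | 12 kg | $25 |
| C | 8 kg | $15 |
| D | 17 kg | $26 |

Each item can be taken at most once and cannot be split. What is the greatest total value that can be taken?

Check high-value combinations within 17 kg:
- A+C: weight 7+8=15, value 36+15=51
- A: weight 7, value 36
- D: weight 17, value 26
- B: weight 12, value 25
- C: weight 8, value 15
Best: $51.

$51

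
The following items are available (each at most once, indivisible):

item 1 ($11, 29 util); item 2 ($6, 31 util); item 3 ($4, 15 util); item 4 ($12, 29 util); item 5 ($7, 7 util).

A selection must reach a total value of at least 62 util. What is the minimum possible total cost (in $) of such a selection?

21

Subsets with value ≥ 62, sorted by total cost:
- item 1+item 2+item 3: cost 21, value 75
- item 2+item 3+item 4: cost 22, value 75
Minimum cost: 21 $.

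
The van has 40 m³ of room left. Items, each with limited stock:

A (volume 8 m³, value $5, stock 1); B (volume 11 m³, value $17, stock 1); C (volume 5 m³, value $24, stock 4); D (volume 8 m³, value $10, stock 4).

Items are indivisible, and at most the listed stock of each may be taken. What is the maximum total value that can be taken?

$123

Best selections within volume 40 and stock limits:
- 1×B + 4×C + 1×D: volume 39, value 123
- 1×A + 1×B + 4×C: volume 39, value 118
Best: $123.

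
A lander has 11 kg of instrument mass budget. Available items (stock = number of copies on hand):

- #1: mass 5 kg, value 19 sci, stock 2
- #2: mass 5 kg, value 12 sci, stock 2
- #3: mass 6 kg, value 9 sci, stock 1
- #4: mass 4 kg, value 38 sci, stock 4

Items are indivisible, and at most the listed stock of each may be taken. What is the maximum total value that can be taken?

76 sci

Top feasible selections:
- 2×#4: mass 8, value 76
- 1×#1 + 1×#4: mass 9, value 57
Best: 76 sci.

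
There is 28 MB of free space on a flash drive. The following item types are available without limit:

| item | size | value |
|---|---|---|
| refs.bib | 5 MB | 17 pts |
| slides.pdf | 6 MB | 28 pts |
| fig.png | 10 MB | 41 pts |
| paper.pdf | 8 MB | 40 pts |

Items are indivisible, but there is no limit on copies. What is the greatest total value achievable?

136 pts

Best value-per-unit is paper.pdf at 40/8; filling with it alone gives 3×40 = 120.
Optimal mix: 2×slides.pdf + 2×paper.pdf → size 28, value 136.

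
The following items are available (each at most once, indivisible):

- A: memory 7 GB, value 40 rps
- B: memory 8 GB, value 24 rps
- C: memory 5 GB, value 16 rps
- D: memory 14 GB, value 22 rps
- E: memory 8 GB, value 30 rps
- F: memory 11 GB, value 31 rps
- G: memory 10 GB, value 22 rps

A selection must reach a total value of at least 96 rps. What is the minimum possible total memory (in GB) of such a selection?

26

Subsets with value ≥ 96, sorted by total memory:
- A+E+F: memory 26, value 101
- A+B+C+E: memory 28, value 110
- A+C+E+G: memory 30, value 108
- A+B+C+G: memory 30, value 102
Minimum memory: 26 GB.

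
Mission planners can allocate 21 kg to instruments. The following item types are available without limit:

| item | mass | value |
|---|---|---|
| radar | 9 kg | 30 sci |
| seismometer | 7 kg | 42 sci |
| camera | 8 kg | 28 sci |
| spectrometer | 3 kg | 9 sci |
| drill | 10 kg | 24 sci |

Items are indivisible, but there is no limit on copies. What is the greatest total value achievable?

Best value-per-unit is seismometer at 42/7, and filling with it alone uses mass 3×7=21. No mix of the others beats 3×42 = 126.

126 sci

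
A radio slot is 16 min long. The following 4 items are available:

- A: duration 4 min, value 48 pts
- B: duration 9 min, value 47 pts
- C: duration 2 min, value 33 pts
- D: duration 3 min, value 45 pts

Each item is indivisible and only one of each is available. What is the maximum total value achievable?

Check high-value combinations within 16 min:
- A+B+D: duration 4+9+3=16, value 48+47+45=140
- A+B+C: duration 4+9+2=15, value 48+47+33=128
- A+C+D: duration 4+2+3=9, value 48+33+45=126
- B+C+D: duration 9+2+3=14, value 47+33+45=125
- A+B: duration 4+9=13, value 48+47=95
Best: 140 pts.

140 pts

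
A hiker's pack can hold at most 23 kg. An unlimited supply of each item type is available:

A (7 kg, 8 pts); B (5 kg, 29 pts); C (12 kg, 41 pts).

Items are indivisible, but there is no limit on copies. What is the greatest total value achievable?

Best value-per-unit is B at 29/5, and filling with it alone uses weight 4×5=20. No mix of the others beats 4×29 = 116.

116 pts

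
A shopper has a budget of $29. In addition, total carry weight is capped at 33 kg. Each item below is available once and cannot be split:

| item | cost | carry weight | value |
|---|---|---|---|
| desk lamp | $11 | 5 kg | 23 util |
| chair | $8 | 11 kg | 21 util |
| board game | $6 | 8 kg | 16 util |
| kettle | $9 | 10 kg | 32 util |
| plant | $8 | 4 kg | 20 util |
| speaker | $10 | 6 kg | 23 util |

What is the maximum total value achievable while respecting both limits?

76 util

Feasible sets respecting both limits:
- desk lamp+chair+kettle: cost 28, carry weight 26, value 76
- chair+kettle+speaker: cost 27, carry weight 27, value 76
- desk lamp+kettle+plant: cost 28, carry weight 19, value 75
- kettle+plant+speaker: cost 27, carry weight 20, value 75
Best: 76 util.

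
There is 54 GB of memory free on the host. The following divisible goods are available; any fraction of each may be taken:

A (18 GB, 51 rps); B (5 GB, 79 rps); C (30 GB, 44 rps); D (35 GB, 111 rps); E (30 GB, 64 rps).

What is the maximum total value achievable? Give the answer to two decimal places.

229.67

Take in order of value per unit:
- B (79/5 per unit): all 5 → value 79, running total 79.00
- D (111/35 per unit): all 35 → value 111, running total 190.00
- A (51/18 per unit): 14 of 18 → value 14×51/18 = 39.6667, running total 229.67
Total 229.67.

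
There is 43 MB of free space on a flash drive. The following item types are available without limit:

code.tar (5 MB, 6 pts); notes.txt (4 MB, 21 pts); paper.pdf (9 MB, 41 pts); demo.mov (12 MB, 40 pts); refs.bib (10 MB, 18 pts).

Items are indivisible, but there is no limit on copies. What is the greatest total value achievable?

210 pts

Best value-per-unit is notes.txt at 21/4, and filling with it alone uses size 10×4=40. No mix of the others beats 10×21 = 210.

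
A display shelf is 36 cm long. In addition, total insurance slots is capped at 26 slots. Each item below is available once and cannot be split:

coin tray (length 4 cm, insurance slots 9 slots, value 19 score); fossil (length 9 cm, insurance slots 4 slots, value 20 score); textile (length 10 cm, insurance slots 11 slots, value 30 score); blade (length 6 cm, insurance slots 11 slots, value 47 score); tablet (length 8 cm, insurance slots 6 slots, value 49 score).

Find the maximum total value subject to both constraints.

Feasible sets respecting both limits:
- fossil+blade+tablet: length 23, insurance slots 21, value 116
- coin tray+blade+tablet: length 18, insurance slots 26, value 115
- fossil+textile+tablet: length 27, insurance slots 21, value 99
Best: 116 score.

116 score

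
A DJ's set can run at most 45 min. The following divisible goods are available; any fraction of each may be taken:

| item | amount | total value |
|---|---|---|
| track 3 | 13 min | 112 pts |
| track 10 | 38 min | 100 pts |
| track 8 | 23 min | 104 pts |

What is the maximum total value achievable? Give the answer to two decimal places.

239.68

Take in order of value per unit:
- track 3 (112/13 per unit): all 13 → value 112, running total 112.00
- track 8 (104/23 per unit): all 23 → value 104, running total 216.00
- track 10 (100/38 per unit): 9 of 38 → value 9×100/38 = 23.6842, running total 239.68
Total 239.68.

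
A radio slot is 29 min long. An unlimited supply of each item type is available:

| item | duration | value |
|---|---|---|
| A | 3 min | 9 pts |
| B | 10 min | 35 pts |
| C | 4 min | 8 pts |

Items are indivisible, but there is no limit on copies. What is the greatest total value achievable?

97 pts

Best value-per-unit is B at 35/10; filling with it alone gives 2×35 = 70.
Optimal mix: 3×A + 2×B → duration 29, value 97.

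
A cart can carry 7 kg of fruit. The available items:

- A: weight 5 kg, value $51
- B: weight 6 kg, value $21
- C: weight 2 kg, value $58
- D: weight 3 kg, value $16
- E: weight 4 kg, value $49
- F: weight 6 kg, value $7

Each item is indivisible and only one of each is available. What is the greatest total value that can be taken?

Check high-value combinations within 7 kg:
- A+C: weight 5+2=7, value 51+58=109
- C+E: weight 2+4=6, value 58+49=107
- C+D: weight 2+3=5, value 58+16=74
Best: $109.

$109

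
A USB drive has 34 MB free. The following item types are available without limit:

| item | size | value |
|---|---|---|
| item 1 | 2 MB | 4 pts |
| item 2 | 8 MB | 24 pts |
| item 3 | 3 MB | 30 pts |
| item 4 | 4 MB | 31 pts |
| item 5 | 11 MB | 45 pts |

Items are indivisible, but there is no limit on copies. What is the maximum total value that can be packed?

331 pts

Best value-per-unit is item 3 at 30/3; filling with it alone gives 11×30 = 330.
Optimal mix: 10×item 3 + 1×item 4 → size 34, value 331.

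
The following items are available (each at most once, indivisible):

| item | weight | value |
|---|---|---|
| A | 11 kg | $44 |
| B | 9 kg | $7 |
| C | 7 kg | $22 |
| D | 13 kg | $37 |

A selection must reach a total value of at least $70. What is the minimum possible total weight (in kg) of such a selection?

Subsets with value ≥ 70, sorted by total weight:
- A+D: weight 24, value 81
- A+B+C: weight 27, value 73
- A+C+D: weight 31, value 103
Minimum weight: 24 kg.

24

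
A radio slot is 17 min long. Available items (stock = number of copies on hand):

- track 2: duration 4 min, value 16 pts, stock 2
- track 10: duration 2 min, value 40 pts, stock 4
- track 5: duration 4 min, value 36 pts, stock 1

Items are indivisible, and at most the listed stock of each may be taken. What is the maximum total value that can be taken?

Top feasible selections:
- 1×track 2 + 4×track 10 + 1×track 5: duration 16, value 212
- 4×track 10 + 1×track 5: duration 12, value 196
- 2×track 2 + 4×track 10: duration 16, value 192
Best: 212 pts.

212 pts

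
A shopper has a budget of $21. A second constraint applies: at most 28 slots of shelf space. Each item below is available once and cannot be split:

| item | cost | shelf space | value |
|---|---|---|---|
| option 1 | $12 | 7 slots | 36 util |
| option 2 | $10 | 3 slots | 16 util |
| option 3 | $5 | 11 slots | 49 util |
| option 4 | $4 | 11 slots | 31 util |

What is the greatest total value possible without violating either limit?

96 util

Feasible sets respecting both limits:
- option 2+option 3+option 4: cost 19, shelf space 25, value 96
- option 1+option 3: cost 17, shelf space 18, value 85
- option 3+option 4: cost 9, shelf space 22, value 80
Best: 96 util.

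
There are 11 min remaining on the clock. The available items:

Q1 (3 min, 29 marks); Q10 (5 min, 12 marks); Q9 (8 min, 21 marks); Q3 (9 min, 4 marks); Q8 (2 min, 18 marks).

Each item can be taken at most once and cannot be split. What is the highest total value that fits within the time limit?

59 marks

Check high-value combinations within 11 min:
- Q1+Q10+Q8: time 3+5+2=10, value 29+12+18=59
- Q1+Q9: time 3+8=11, value 29+21=50
- Q1+Q8: time 3+2=5, value 29+18=47
Best: 59 marks.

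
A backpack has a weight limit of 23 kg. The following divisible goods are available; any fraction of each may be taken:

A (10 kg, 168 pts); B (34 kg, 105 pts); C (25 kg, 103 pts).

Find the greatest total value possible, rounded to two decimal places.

221.56

Take in order of value per unit:
- A (168/10 per unit): all 10 → value 168, running total 168.00
- C (103/25 per unit): 13 of 25 → value 13×103/25 = 53.5600, running total 221.56
Total 221.56.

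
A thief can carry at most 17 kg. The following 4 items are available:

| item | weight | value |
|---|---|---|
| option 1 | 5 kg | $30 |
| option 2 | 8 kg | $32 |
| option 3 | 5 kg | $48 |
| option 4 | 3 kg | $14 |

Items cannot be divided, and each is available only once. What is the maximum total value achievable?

$94

Check high-value combinations within 17 kg:
- option 2+option 3+option 4: weight 8+5+3=16, value 32+48+14=94
- option 1+option 3+option 4: weight 5+5+3=13, value 30+48+14=92
- option 2+option 3: weight 8+5=13, value 32+48=80
Best: $94.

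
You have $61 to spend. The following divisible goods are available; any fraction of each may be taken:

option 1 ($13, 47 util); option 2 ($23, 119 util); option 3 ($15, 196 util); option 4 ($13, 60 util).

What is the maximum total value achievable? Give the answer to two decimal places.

Take in order of value per unit:
- option 3 (196/15 per unit): all 15 → value 196, running total 196.00
- option 2 (119/23 per unit): all 23 → value 119, running total 315.00
- option 4 (60/13 per unit): all 13 → value 60, running total 375.00
- option 1 (47/13 per unit): 10 of 13 → value 10×47/13 = 36.1538, running total 411.15
Total 411.15.

411.15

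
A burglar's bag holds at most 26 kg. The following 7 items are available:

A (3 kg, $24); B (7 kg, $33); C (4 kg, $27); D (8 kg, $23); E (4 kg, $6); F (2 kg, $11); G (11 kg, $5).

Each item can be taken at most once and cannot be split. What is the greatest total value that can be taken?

Check high-value combinations within 26 kg:
- A+B+C+D+F: weight 3+7+4+8+2=24, value 24+33+27+23+11=118
- A+B+C+D+E: weight 3+7+4+8+4=26, value 24+33+27+23+6=113
- A+B+C+D: weight 3+7+4+8=22, value 24+33+27+23=107
- A+B+C+E+F: weight 3+7+4+4+2=20, value 24+33+27+6+11=101
Best: $118.

$118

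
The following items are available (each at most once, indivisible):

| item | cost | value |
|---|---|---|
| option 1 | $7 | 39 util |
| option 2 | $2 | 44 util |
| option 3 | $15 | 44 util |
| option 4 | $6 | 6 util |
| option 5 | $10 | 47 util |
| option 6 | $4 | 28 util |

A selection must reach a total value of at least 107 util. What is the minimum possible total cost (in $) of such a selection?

Subsets with value ≥ 107, sorted by total cost:
- option 1+option 2+option 6: cost 13, value 111
- option 2+option 5+option 6: cost 16, value 119
- option 1+option 2+option 5: cost 19, value 130
- option 1+option 2+option 4+option 6: cost 19, value 117
Minimum cost: 13 $.

13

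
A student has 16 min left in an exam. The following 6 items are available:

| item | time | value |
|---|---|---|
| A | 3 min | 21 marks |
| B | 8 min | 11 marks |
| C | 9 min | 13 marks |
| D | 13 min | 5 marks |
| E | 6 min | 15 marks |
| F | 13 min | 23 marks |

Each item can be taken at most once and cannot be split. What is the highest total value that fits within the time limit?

Check high-value combinations within 16 min:
- A+F: time 3+13=16, value 21+23=44
- A+E: time 3+6=9, value 21+15=36
- A+C: time 3+9=12, value 21+13=34
Best: 44 marks.

44 marks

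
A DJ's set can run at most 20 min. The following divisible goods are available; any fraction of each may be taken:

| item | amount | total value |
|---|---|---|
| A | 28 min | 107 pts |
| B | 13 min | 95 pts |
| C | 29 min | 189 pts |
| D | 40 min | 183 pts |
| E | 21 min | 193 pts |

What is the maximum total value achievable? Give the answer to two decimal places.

183.81

Take in order of value per unit:
- E (193/21 per unit): 20 of 21 → value 20×193/21 = 183.8095, running total 183.81
Total 183.81.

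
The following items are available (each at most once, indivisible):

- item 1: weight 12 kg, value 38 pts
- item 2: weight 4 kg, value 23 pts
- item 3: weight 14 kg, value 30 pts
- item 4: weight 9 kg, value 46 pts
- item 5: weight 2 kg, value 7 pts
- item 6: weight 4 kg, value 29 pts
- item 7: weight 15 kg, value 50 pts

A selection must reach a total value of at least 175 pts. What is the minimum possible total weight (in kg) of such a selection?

Subsets with value ≥ 175, sorted by total weight:
- item 1+item 2+item 4+item 6+item 7: weight 44, value 186
- item 1+item 2+item 4+item 5+item 6+item 7: weight 46, value 193
Minimum weight: 44 kg.

44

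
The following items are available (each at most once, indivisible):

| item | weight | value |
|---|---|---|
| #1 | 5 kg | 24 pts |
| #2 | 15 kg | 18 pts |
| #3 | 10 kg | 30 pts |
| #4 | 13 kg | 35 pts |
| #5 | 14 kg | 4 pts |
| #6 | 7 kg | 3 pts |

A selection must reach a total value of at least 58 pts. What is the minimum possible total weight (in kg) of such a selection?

18

Subsets with value ≥ 58, sorted by total weight:
- #1+#4: weight 18, value 59
- #3+#4: weight 23, value 65
Minimum weight: 18 kg.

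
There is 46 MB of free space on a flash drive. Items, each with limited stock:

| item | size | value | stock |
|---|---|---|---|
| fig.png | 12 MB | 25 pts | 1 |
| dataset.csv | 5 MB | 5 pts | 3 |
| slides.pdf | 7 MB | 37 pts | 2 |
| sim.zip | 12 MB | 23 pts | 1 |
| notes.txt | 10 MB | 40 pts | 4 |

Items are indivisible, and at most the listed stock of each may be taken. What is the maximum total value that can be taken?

Best selections within size 46 and stock limits:
- 2×slides.pdf + 3×notes.txt: size 44, value 194
- 1×fig.png + 2×slides.pdf + 2×notes.txt: size 46, value 179
- 2×slides.pdf + 1×sim.zip + 2×notes.txt: size 46, value 177
Best: 194 pts.

194 pts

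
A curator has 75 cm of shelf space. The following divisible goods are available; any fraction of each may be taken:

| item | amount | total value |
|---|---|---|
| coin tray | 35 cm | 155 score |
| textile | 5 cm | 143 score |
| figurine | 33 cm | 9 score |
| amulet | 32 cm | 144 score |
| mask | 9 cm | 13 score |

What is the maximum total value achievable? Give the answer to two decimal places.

446.33

Take in order of value per unit:
- textile (143/5 per unit): all 5 → value 143, running total 143.00
- amulet (144/32 per unit): all 32 → value 144, running total 287.00
- coin tray (155/35 per unit): all 35 → value 155, running total 442.00
- mask (13/9 per unit): 3 of 9 → value 3×13/9 = 4.3333, running total 446.33
Total 446.33.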